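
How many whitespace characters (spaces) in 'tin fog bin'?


\s matches whitespace characters (spaces, tabs, etc.).
Text: 'tin fog bin'
This text has 3 words separated by spaces.
Number of spaces = number of words - 1 = 3 - 1 = 2

2


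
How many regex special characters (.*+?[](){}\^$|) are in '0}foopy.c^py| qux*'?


Regex special characters are: . * + ? [ ] ( ) { } \ ^ $ |
Scanning '0}foopy.c^py| qux*':
  pos 1: '}' -> SPECIAL
  pos 7: '.' -> SPECIAL
  pos 9: '^' -> SPECIAL
  pos 12: '|' -> SPECIAL
  pos 17: '*' -> SPECIAL
Special chars found: ['}', '.', '^', '|', '*']
Total: 5

5


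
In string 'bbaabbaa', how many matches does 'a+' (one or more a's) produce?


Pattern 'a+' matches one or more consecutive a's.
String: 'bbaabbaa'
Scanning for runs of a:
  Match 1: 'aa' (length 2)
  Match 2: 'aa' (length 2)
Total matches: 2

2


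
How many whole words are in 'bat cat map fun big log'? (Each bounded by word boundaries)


Word boundaries (\b) mark the start/end of each word.
Text: 'bat cat map fun big log'
Splitting by whitespace:
  Word 1: 'bat'
  Word 2: 'cat'
  Word 3: 'map'
  Word 4: 'fun'
  Word 5: 'big'
  Word 6: 'log'
Total whole words: 6

6


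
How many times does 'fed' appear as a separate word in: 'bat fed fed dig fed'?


Scanning each word for exact match 'fed':
  Word 1: 'bat' -> no
  Word 2: 'fed' -> MATCH
  Word 3: 'fed' -> MATCH
  Word 4: 'dig' -> no
  Word 5: 'fed' -> MATCH
Total matches: 3

3


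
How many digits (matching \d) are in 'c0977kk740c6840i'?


\d matches any digit 0-9.
Scanning 'c0977kk740c6840i':
  pos 1: '0' -> DIGIT
  pos 2: '9' -> DIGIT
  pos 3: '7' -> DIGIT
  pos 4: '7' -> DIGIT
  pos 7: '7' -> DIGIT
  pos 8: '4' -> DIGIT
  pos 9: '0' -> DIGIT
  pos 11: '6' -> DIGIT
  pos 12: '8' -> DIGIT
  pos 13: '4' -> DIGIT
  pos 14: '0' -> DIGIT
Digits found: ['0', '9', '7', '7', '7', '4', '0', '6', '8', '4', '0']
Total: 11

11


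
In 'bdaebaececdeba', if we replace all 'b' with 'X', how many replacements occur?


re.sub('b', 'X', text) replaces every occurrence of 'b' with 'X'.
Text: 'bdaebaececdeba'
Scanning for 'b':
  pos 0: 'b' -> replacement #1
  pos 4: 'b' -> replacement #2
  pos 12: 'b' -> replacement #3
Total replacements: 3

3


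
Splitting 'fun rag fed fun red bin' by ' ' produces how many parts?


Splitting by ' ' breaks the string at each occurrence of the separator.
Text: 'fun rag fed fun red bin'
Parts after split:
  Part 1: 'fun'
  Part 2: 'rag'
  Part 3: 'fed'
  Part 4: 'fun'
  Part 5: 'red'
  Part 6: 'bin'
Total parts: 6

6


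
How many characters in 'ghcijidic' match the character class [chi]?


Character class [chi] matches any of: {c, h, i}
Scanning string 'ghcijidic' character by character:
  pos 0: 'g' -> no
  pos 1: 'h' -> MATCH
  pos 2: 'c' -> MATCH
  pos 3: 'i' -> MATCH
  pos 4: 'j' -> no
  pos 5: 'i' -> MATCH
  pos 6: 'd' -> no
  pos 7: 'i' -> MATCH
  pos 8: 'c' -> MATCH
Total matches: 6

6


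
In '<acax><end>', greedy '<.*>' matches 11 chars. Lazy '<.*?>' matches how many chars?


Greedy '<.*>' tries to match as MUCH as possible.
Lazy '<.*?>' tries to match as LITTLE as possible.

String: '<acax><end>'
Greedy '<.*>' starts at first '<' and extends to the LAST '>': '<acax><end>' (11 chars)
Lazy '<.*?>' starts at first '<' and stops at the FIRST '>': '<acax>' (6 chars)

6


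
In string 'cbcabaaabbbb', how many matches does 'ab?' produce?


Pattern 'ab?' matches 'a' optionally followed by 'b'.
String: 'cbcabaaabbbb'
Scanning left to right for 'a' then checking next char:
  Match 1: 'ab' (a followed by b)
  Match 2: 'a' (a not followed by b)
  Match 3: 'a' (a not followed by b)
  Match 4: 'ab' (a followed by b)
Total matches: 4

4


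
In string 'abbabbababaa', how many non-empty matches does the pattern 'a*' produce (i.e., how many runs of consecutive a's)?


Pattern 'a*' matches zero or more a's. We want non-empty runs of consecutive a's.
String: 'abbabbababaa'
Walking through the string to find runs of a's:
  Run 1: positions 0-0 -> 'a'
  Run 2: positions 3-3 -> 'a'
  Run 3: positions 6-6 -> 'a'
  Run 4: positions 8-8 -> 'a'
  Run 5: positions 10-11 -> 'aa'
Non-empty runs found: ['a', 'a', 'a', 'a', 'aa']
Count: 5

5


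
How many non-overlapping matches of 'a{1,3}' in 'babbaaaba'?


Pattern 'a{1,3}' matches between 1 and 3 consecutive a's (greedy).
String: 'babbaaaba'
Finding runs of a's and applying greedy matching:
  Run at pos 1: 'a' (length 1)
  Run at pos 4: 'aaa' (length 3)
  Run at pos 8: 'a' (length 1)
Matches: ['a', 'aaa', 'a']
Count: 3

3


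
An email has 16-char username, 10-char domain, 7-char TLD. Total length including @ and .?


An email address has format: username@domain.tld
Username length: 16
'@' character: 1
Domain length: 10
'.' character: 1
TLD length: 7
Total = 16 + 1 + 10 + 1 + 7 = 35

35


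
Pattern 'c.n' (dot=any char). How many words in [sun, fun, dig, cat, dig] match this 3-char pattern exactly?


Pattern 'c.n' means: starts with 'c', any single char, ends with 'n'.
Checking each word (must be exactly 3 chars):
  'sun' (len=3): no
  'fun' (len=3): no
  'dig' (len=3): no
  'cat' (len=3): no
  'dig' (len=3): no
Matching words: []
Total: 0

0


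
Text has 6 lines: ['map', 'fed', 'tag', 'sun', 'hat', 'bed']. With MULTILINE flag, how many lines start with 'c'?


With MULTILINE flag, ^ matches the start of each line.
Lines: ['map', 'fed', 'tag', 'sun', 'hat', 'bed']
Checking which lines start with 'c':
  Line 1: 'map' -> no
  Line 2: 'fed' -> no
  Line 3: 'tag' -> no
  Line 4: 'sun' -> no
  Line 5: 'hat' -> no
  Line 6: 'bed' -> no
Matching lines: []
Count: 0

0


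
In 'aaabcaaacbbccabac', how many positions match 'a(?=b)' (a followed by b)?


Lookahead 'a(?=b)' matches 'a' only when followed by 'b'.
String: 'aaabcaaacbbccabac'
Checking each position where char is 'a':
  pos 0: 'a' -> no (next='a')
  pos 1: 'a' -> no (next='a')
  pos 2: 'a' -> MATCH (next='b')
  pos 5: 'a' -> no (next='a')
  pos 6: 'a' -> no (next='a')
  pos 7: 'a' -> no (next='c')
  pos 13: 'a' -> MATCH (next='b')
  pos 15: 'a' -> no (next='c')
Matching positions: [2, 13]
Count: 2

2


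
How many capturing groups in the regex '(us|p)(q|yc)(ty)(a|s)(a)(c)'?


To count capturing groups, count each '(' that starts a group.
Pattern: '(us|p)(q|yc)(ty)(a|s)(a)(c)'
Walking through the pattern:
  Position 0: '(' -> group #1
  Position 6: '(' -> group #2
  Position 12: '(' -> group #3
  Position 16: '(' -> group #4
  Position 21: '(' -> group #5
  Position 24: '(' -> group #6
Total capturing groups: 6

6


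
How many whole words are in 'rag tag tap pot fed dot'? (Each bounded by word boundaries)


Word boundaries (\b) mark the start/end of each word.
Text: 'rag tag tap pot fed dot'
Splitting by whitespace:
  Word 1: 'rag'
  Word 2: 'tag'
  Word 3: 'tap'
  Word 4: 'pot'
  Word 5: 'fed'
  Word 6: 'dot'
Total whole words: 6

6


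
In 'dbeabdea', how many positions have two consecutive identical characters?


Looking for consecutive identical characters in 'dbeabdea':
  pos 0-1: 'd' vs 'b' -> different
  pos 1-2: 'b' vs 'e' -> different
  pos 2-3: 'e' vs 'a' -> different
  pos 3-4: 'a' vs 'b' -> different
  pos 4-5: 'b' vs 'd' -> different
  pos 5-6: 'd' vs 'e' -> different
  pos 6-7: 'e' vs 'a' -> different
Consecutive identical pairs: []
Count: 0

0


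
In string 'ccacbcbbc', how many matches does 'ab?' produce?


Pattern 'ab?' matches 'a' optionally followed by 'b'.
String: 'ccacbcbbc'
Scanning left to right for 'a' then checking next char:
  Match 1: 'a' (a not followed by b)
Total matches: 1

1


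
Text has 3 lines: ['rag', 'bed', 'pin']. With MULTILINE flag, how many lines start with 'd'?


With MULTILINE flag, ^ matches the start of each line.
Lines: ['rag', 'bed', 'pin']
Checking which lines start with 'd':
  Line 1: 'rag' -> no
  Line 2: 'bed' -> no
  Line 3: 'pin' -> no
Matching lines: []
Count: 0

0


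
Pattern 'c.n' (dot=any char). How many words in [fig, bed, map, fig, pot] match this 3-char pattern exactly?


Pattern 'c.n' means: starts with 'c', any single char, ends with 'n'.
Checking each word (must be exactly 3 chars):
  'fig' (len=3): no
  'bed' (len=3): no
  'map' (len=3): no
  'fig' (len=3): no
  'pot' (len=3): no
Matching words: []
Total: 0

0


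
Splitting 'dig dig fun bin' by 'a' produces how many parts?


Splitting by 'a' breaks the string at each occurrence of the separator.
Text: 'dig dig fun bin'
Parts after split:
  Part 1: 'dig dig fun bin'
Total parts: 1

1


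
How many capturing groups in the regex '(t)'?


To count capturing groups, count each '(' that starts a group.
Pattern: '(t)'
Walking through the pattern:
  Position 0: '(' -> group #1
Total capturing groups: 1

1


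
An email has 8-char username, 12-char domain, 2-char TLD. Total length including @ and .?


An email address has format: username@domain.tld
Username length: 8
'@' character: 1
Domain length: 12
'.' character: 1
TLD length: 2
Total = 8 + 1 + 12 + 1 + 2 = 24

24


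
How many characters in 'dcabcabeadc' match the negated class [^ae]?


Negated class [^ae] matches any char NOT in {a, e}
Scanning 'dcabcabeadc':
  pos 0: 'd' -> MATCH
  pos 1: 'c' -> MATCH
  pos 2: 'a' -> no (excluded)
  pos 3: 'b' -> MATCH
  pos 4: 'c' -> MATCH
  pos 5: 'a' -> no (excluded)
  pos 6: 'b' -> MATCH
  pos 7: 'e' -> no (excluded)
  pos 8: 'a' -> no (excluded)
  pos 9: 'd' -> MATCH
  pos 10: 'c' -> MATCH
Total matches: 7

7


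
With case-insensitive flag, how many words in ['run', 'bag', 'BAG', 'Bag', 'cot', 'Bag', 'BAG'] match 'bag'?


Case-insensitive matching: compare each word's lowercase form to 'bag'.
  'run' -> lower='run' -> no
  'bag' -> lower='bag' -> MATCH
  'BAG' -> lower='bag' -> MATCH
  'Bag' -> lower='bag' -> MATCH
  'cot' -> lower='cot' -> no
  'Bag' -> lower='bag' -> MATCH
  'BAG' -> lower='bag' -> MATCH
Matches: ['bag', 'BAG', 'Bag', 'Bag', 'BAG']
Count: 5

5


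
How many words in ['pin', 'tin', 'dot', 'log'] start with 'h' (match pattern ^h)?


Pattern ^h anchors to start of word. Check which words begin with 'h':
  'pin' -> no
  'tin' -> no
  'dot' -> no
  'log' -> no
Matching words: []
Count: 0

0


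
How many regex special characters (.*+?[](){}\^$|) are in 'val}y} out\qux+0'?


Regex special characters are: . * + ? [ ] ( ) { } \ ^ $ |
Scanning 'val}y} out\qux+0':
  pos 3: '}' -> SPECIAL
  pos 5: '}' -> SPECIAL
  pos 10: '\' -> SPECIAL
  pos 14: '+' -> SPECIAL
Special chars found: ['}', '}', '\\', '+']
Total: 4

4


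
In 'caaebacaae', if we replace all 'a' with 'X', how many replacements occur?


re.sub('a', 'X', text) replaces every occurrence of 'a' with 'X'.
Text: 'caaebacaae'
Scanning for 'a':
  pos 1: 'a' -> replacement #1
  pos 2: 'a' -> replacement #2
  pos 5: 'a' -> replacement #3
  pos 7: 'a' -> replacement #4
  pos 8: 'a' -> replacement #5
Total replacements: 5

5


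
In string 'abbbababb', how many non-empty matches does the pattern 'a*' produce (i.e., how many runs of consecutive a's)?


Pattern 'a*' matches zero or more a's. We want non-empty runs of consecutive a's.
String: 'abbbababb'
Walking through the string to find runs of a's:
  Run 1: positions 0-0 -> 'a'
  Run 2: positions 4-4 -> 'a'
  Run 3: positions 6-6 -> 'a'
Non-empty runs found: ['a', 'a', 'a']
Count: 3

3


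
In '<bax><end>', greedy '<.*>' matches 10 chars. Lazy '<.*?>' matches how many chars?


Greedy '<.*>' tries to match as MUCH as possible.
Lazy '<.*?>' tries to match as LITTLE as possible.

String: '<bax><end>'
Greedy '<.*>' starts at first '<' and extends to the LAST '>': '<bax><end>' (10 chars)
Lazy '<.*?>' starts at first '<' and stops at the FIRST '>': '<bax>' (5 chars)

5


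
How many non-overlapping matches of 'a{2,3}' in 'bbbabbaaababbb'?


Pattern 'a{2,3}' matches between 2 and 3 consecutive a's (greedy).
String: 'bbbabbaaababbb'
Finding runs of a's and applying greedy matching:
  Run at pos 3: 'a' (length 1)
  Run at pos 6: 'aaa' (length 3)
  Run at pos 10: 'a' (length 1)
Matches: ['aaa']
Count: 1

1


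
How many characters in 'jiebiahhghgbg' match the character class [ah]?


Character class [ah] matches any of: {a, h}
Scanning string 'jiebiahhghgbg' character by character:
  pos 0: 'j' -> no
  pos 1: 'i' -> no
  pos 2: 'e' -> no
  pos 3: 'b' -> no
  pos 4: 'i' -> no
  pos 5: 'a' -> MATCH
  pos 6: 'h' -> MATCH
  pos 7: 'h' -> MATCH
  pos 8: 'g' -> no
  pos 9: 'h' -> MATCH
  pos 10: 'g' -> no
  pos 11: 'b' -> no
  pos 12: 'g' -> no
Total matches: 4

4


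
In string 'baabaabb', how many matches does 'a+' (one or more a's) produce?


Pattern 'a+' matches one or more consecutive a's.
String: 'baabaabb'
Scanning for runs of a:
  Match 1: 'aa' (length 2)
  Match 2: 'aa' (length 2)
Total matches: 2

2


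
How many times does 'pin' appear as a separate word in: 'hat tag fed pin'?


Scanning each word for exact match 'pin':
  Word 1: 'hat' -> no
  Word 2: 'tag' -> no
  Word 3: 'fed' -> no
  Word 4: 'pin' -> MATCH
Total matches: 1

1


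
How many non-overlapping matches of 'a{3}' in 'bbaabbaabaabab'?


Pattern 'a{3}' matches exactly 3 consecutive a's (greedy, non-overlapping).
String: 'bbaabbaabaabab'
Scanning for runs of a's:
  Run at pos 2: 'aa' (length 2) -> 0 match(es)
  Run at pos 6: 'aa' (length 2) -> 0 match(es)
  Run at pos 9: 'aa' (length 2) -> 0 match(es)
  Run at pos 12: 'a' (length 1) -> 0 match(es)
Matches found: []
Total: 0

0


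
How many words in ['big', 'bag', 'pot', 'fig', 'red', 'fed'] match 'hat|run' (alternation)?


Alternation 'hat|run' matches either 'hat' or 'run'.
Checking each word:
  'big' -> no
  'bag' -> no
  'pot' -> no
  'fig' -> no
  'red' -> no
  'fed' -> no
Matches: []
Count: 0

0


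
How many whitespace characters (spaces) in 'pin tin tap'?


\s matches whitespace characters (spaces, tabs, etc.).
Text: 'pin tin tap'
This text has 3 words separated by spaces.
Number of spaces = number of words - 1 = 3 - 1 = 2

2


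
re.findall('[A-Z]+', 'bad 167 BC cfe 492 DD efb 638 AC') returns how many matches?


Pattern '[A-Z]+' finds one or more uppercase letters.
Text: 'bad 167 BC cfe 492 DD efb 638 AC'
Scanning for matches:
  Match 1: 'BC'
  Match 2: 'DD'
  Match 3: 'AC'
Total matches: 3

3


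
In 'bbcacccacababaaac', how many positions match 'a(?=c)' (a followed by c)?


Lookahead 'a(?=c)' matches 'a' only when followed by 'c'.
String: 'bbcacccacababaaac'
Checking each position where char is 'a':
  pos 3: 'a' -> MATCH (next='c')
  pos 7: 'a' -> MATCH (next='c')
  pos 9: 'a' -> no (next='b')
  pos 11: 'a' -> no (next='b')
  pos 13: 'a' -> no (next='a')
  pos 14: 'a' -> no (next='a')
  pos 15: 'a' -> MATCH (next='c')
Matching positions: [3, 7, 15]
Count: 3

3


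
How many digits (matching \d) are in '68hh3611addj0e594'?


\d matches any digit 0-9.
Scanning '68hh3611addj0e594':
  pos 0: '6' -> DIGIT
  pos 1: '8' -> DIGIT
  pos 4: '3' -> DIGIT
  pos 5: '6' -> DIGIT
  pos 6: '1' -> DIGIT
  pos 7: '1' -> DIGIT
  pos 12: '0' -> DIGIT
  pos 14: '5' -> DIGIT
  pos 15: '9' -> DIGIT
  pos 16: '4' -> DIGIT
Digits found: ['6', '8', '3', '6', '1', '1', '0', '5', '9', '4']
Total: 10

10


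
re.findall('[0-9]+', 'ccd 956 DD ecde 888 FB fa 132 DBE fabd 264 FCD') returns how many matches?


Pattern '[0-9]+' finds one or more digits.
Text: 'ccd 956 DD ecde 888 FB fa 132 DBE fabd 264 FCD'
Scanning for matches:
  Match 1: '956'
  Match 2: '888'
  Match 3: '132'
  Match 4: '264'
Total matches: 4

4


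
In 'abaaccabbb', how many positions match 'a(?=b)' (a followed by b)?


Lookahead 'a(?=b)' matches 'a' only when followed by 'b'.
String: 'abaaccabbb'
Checking each position where char is 'a':
  pos 0: 'a' -> MATCH (next='b')
  pos 2: 'a' -> no (next='a')
  pos 3: 'a' -> no (next='c')
  pos 6: 'a' -> MATCH (next='b')
Matching positions: [0, 6]
Count: 2

2


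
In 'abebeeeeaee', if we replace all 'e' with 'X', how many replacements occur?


re.sub('e', 'X', text) replaces every occurrence of 'e' with 'X'.
Text: 'abebeeeeaee'
Scanning for 'e':
  pos 2: 'e' -> replacement #1
  pos 4: 'e' -> replacement #2
  pos 5: 'e' -> replacement #3
  pos 6: 'e' -> replacement #4
  pos 7: 'e' -> replacement #5
  pos 9: 'e' -> replacement #6
  pos 10: 'e' -> replacement #7
Total replacements: 7

7


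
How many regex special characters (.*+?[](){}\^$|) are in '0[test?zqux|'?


Regex special characters are: . * + ? [ ] ( ) { } \ ^ $ |
Scanning '0[test?zqux|':
  pos 1: '[' -> SPECIAL
  pos 6: '?' -> SPECIAL
  pos 11: '|' -> SPECIAL
Special chars found: ['[', '?', '|']
Total: 3

3


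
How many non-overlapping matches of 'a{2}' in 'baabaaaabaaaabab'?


Pattern 'a{2}' matches exactly 2 consecutive a's (greedy, non-overlapping).
String: 'baabaaaabaaaabab'
Scanning for runs of a's:
  Run at pos 1: 'aa' (length 2) -> 1 match(es)
  Run at pos 4: 'aaaa' (length 4) -> 2 match(es)
  Run at pos 9: 'aaaa' (length 4) -> 2 match(es)
  Run at pos 14: 'a' (length 1) -> 0 match(es)
Matches found: ['aa', 'aa', 'aa', 'aa', 'aa']
Total: 5

5


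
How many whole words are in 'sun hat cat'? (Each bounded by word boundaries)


Word boundaries (\b) mark the start/end of each word.
Text: 'sun hat cat'
Splitting by whitespace:
  Word 1: 'sun'
  Word 2: 'hat'
  Word 3: 'cat'
Total whole words: 3

3


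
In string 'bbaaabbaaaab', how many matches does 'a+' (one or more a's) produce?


Pattern 'a+' matches one or more consecutive a's.
String: 'bbaaabbaaaab'
Scanning for runs of a:
  Match 1: 'aaa' (length 3)
  Match 2: 'aaaa' (length 4)
Total matches: 2

2


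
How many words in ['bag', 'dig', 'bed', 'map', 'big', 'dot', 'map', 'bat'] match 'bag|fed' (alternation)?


Alternation 'bag|fed' matches either 'bag' or 'fed'.
Checking each word:
  'bag' -> MATCH
  'dig' -> no
  'bed' -> no
  'map' -> no
  'big' -> no
  'dot' -> no
  'map' -> no
  'bat' -> no
Matches: ['bag']
Count: 1

1


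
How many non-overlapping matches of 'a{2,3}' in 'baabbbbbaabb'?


Pattern 'a{2,3}' matches between 2 and 3 consecutive a's (greedy).
String: 'baabbbbbaabb'
Finding runs of a's and applying greedy matching:
  Run at pos 1: 'aa' (length 2)
  Run at pos 8: 'aa' (length 2)
Matches: ['aa', 'aa']
Count: 2

2


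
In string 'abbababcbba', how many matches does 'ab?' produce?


Pattern 'ab?' matches 'a' optionally followed by 'b'.
String: 'abbababcbba'
Scanning left to right for 'a' then checking next char:
  Match 1: 'ab' (a followed by b)
  Match 2: 'ab' (a followed by b)
  Match 3: 'ab' (a followed by b)
  Match 4: 'a' (a not followed by b)
Total matches: 4

4


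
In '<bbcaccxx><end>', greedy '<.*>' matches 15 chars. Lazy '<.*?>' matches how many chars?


Greedy '<.*>' tries to match as MUCH as possible.
Lazy '<.*?>' tries to match as LITTLE as possible.

String: '<bbcaccxx><end>'
Greedy '<.*>' starts at first '<' and extends to the LAST '>': '<bbcaccxx><end>' (15 chars)
Lazy '<.*?>' starts at first '<' and stops at the FIRST '>': '<bbcaccxx>' (10 chars)

10


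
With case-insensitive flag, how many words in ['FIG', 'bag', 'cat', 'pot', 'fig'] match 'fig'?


Case-insensitive matching: compare each word's lowercase form to 'fig'.
  'FIG' -> lower='fig' -> MATCH
  'bag' -> lower='bag' -> no
  'cat' -> lower='cat' -> no
  'pot' -> lower='pot' -> no
  'fig' -> lower='fig' -> MATCH
Matches: ['FIG', 'fig']
Count: 2

2


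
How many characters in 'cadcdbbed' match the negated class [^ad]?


Negated class [^ad] matches any char NOT in {a, d}
Scanning 'cadcdbbed':
  pos 0: 'c' -> MATCH
  pos 1: 'a' -> no (excluded)
  pos 2: 'd' -> no (excluded)
  pos 3: 'c' -> MATCH
  pos 4: 'd' -> no (excluded)
  pos 5: 'b' -> MATCH
  pos 6: 'b' -> MATCH
  pos 7: 'e' -> MATCH
  pos 8: 'd' -> no (excluded)
Total matches: 5

5


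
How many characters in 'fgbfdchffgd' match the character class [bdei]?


Character class [bdei] matches any of: {b, d, e, i}
Scanning string 'fgbfdchffgd' character by character:
  pos 0: 'f' -> no
  pos 1: 'g' -> no
  pos 2: 'b' -> MATCH
  pos 3: 'f' -> no
  pos 4: 'd' -> MATCH
  pos 5: 'c' -> no
  pos 6: 'h' -> no
  pos 7: 'f' -> no
  pos 8: 'f' -> no
  pos 9: 'g' -> no
  pos 10: 'd' -> MATCH
Total matches: 3

3


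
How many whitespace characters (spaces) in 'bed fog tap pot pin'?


\s matches whitespace characters (spaces, tabs, etc.).
Text: 'bed fog tap pot pin'
This text has 5 words separated by spaces.
Number of spaces = number of words - 1 = 5 - 1 = 4

4


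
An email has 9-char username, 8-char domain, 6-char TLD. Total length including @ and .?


An email address has format: username@domain.tld
Username length: 9
'@' character: 1
Domain length: 8
'.' character: 1
TLD length: 6
Total = 9 + 1 + 8 + 1 + 6 = 25

25


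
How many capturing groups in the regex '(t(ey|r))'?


To count capturing groups, count each '(' that starts a group.
Pattern: '(t(ey|r))'
Walking through the pattern:
  Position 0: '(' -> group #1
  Position 2: '(' -> group #2
Total capturing groups: 2

2


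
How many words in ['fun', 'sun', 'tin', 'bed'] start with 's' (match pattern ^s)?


Pattern ^s anchors to start of word. Check which words begin with 's':
  'fun' -> no
  'sun' -> MATCH (starts with 's')
  'tin' -> no
  'bed' -> no
Matching words: ['sun']
Count: 1

1


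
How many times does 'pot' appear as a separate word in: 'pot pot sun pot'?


Scanning each word for exact match 'pot':
  Word 1: 'pot' -> MATCH
  Word 2: 'pot' -> MATCH
  Word 3: 'sun' -> no
  Word 4: 'pot' -> MATCH
Total matches: 3

3


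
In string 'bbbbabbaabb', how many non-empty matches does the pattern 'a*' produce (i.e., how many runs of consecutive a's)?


Pattern 'a*' matches zero or more a's. We want non-empty runs of consecutive a's.
String: 'bbbbabbaabb'
Walking through the string to find runs of a's:
  Run 1: positions 4-4 -> 'a'
  Run 2: positions 7-8 -> 'aa'
Non-empty runs found: ['a', 'aa']
Count: 2

2


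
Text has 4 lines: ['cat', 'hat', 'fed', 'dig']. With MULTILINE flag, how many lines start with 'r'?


With MULTILINE flag, ^ matches the start of each line.
Lines: ['cat', 'hat', 'fed', 'dig']
Checking which lines start with 'r':
  Line 1: 'cat' -> no
  Line 2: 'hat' -> no
  Line 3: 'fed' -> no
  Line 4: 'dig' -> no
Matching lines: []
Count: 0

0


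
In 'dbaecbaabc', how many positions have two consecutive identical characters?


Looking for consecutive identical characters in 'dbaecbaabc':
  pos 0-1: 'd' vs 'b' -> different
  pos 1-2: 'b' vs 'a' -> different
  pos 2-3: 'a' vs 'e' -> different
  pos 3-4: 'e' vs 'c' -> different
  pos 4-5: 'c' vs 'b' -> different
  pos 5-6: 'b' vs 'a' -> different
  pos 6-7: 'a' vs 'a' -> MATCH ('aa')
  pos 7-8: 'a' vs 'b' -> different
  pos 8-9: 'b' vs 'c' -> different
Consecutive identical pairs: ['aa']
Count: 1

1


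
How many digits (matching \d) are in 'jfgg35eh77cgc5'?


\d matches any digit 0-9.
Scanning 'jfgg35eh77cgc5':
  pos 4: '3' -> DIGIT
  pos 5: '5' -> DIGIT
  pos 8: '7' -> DIGIT
  pos 9: '7' -> DIGIT
  pos 13: '5' -> DIGIT
Digits found: ['3', '5', '7', '7', '5']
Total: 5

5


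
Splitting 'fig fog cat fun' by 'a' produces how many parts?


Splitting by 'a' breaks the string at each occurrence of the separator.
Text: 'fig fog cat fun'
Parts after split:
  Part 1: 'fig fog c'
  Part 2: 't fun'
Total parts: 2

2


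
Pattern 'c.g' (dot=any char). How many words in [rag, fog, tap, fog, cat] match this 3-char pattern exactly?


Pattern 'c.g' means: starts with 'c', any single char, ends with 'g'.
Checking each word (must be exactly 3 chars):
  'rag' (len=3): no
  'fog' (len=3): no
  'tap' (len=3): no
  'fog' (len=3): no
  'cat' (len=3): no
Matching words: []
Total: 0

0


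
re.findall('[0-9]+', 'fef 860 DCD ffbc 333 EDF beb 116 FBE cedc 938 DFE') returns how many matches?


Pattern '[0-9]+' finds one or more digits.
Text: 'fef 860 DCD ffbc 333 EDF beb 116 FBE cedc 938 DFE'
Scanning for matches:
  Match 1: '860'
  Match 2: '333'
  Match 3: '116'
  Match 4: '938'
Total matches: 4

4


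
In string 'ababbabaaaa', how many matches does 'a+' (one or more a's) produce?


Pattern 'a+' matches one or more consecutive a's.
String: 'ababbabaaaa'
Scanning for runs of a:
  Match 1: 'a' (length 1)
  Match 2: 'a' (length 1)
  Match 3: 'a' (length 1)
  Match 4: 'aaaa' (length 4)
Total matches: 4

4


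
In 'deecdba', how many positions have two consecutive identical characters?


Looking for consecutive identical characters in 'deecdba':
  pos 0-1: 'd' vs 'e' -> different
  pos 1-2: 'e' vs 'e' -> MATCH ('ee')
  pos 2-3: 'e' vs 'c' -> different
  pos 3-4: 'c' vs 'd' -> different
  pos 4-5: 'd' vs 'b' -> different
  pos 5-6: 'b' vs 'a' -> different
Consecutive identical pairs: ['ee']
Count: 1

1


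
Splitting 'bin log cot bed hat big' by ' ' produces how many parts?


Splitting by ' ' breaks the string at each occurrence of the separator.
Text: 'bin log cot bed hat big'
Parts after split:
  Part 1: 'bin'
  Part 2: 'log'
  Part 3: 'cot'
  Part 4: 'bed'
  Part 5: 'hat'
  Part 6: 'big'
Total parts: 6

6


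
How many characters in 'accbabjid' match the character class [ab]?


Character class [ab] matches any of: {a, b}
Scanning string 'accbabjid' character by character:
  pos 0: 'a' -> MATCH
  pos 1: 'c' -> no
  pos 2: 'c' -> no
  pos 3: 'b' -> MATCH
  pos 4: 'a' -> MATCH
  pos 5: 'b' -> MATCH
  pos 6: 'j' -> no
  pos 7: 'i' -> no
  pos 8: 'd' -> no
Total matches: 4

4


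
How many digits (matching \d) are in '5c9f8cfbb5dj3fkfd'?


\d matches any digit 0-9.
Scanning '5c9f8cfbb5dj3fkfd':
  pos 0: '5' -> DIGIT
  pos 2: '9' -> DIGIT
  pos 4: '8' -> DIGIT
  pos 9: '5' -> DIGIT
  pos 12: '3' -> DIGIT
Digits found: ['5', '9', '8', '5', '3']
Total: 5

5


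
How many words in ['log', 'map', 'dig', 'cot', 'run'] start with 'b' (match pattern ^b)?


Pattern ^b anchors to start of word. Check which words begin with 'b':
  'log' -> no
  'map' -> no
  'dig' -> no
  'cot' -> no
  'run' -> no
Matching words: []
Count: 0

0


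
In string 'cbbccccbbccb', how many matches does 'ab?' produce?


Pattern 'ab?' matches 'a' optionally followed by 'b'.
String: 'cbbccccbbccb'
Scanning left to right for 'a' then checking next char:
Total matches: 0

0


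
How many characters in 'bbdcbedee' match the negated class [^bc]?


Negated class [^bc] matches any char NOT in {b, c}
Scanning 'bbdcbedee':
  pos 0: 'b' -> no (excluded)
  pos 1: 'b' -> no (excluded)
  pos 2: 'd' -> MATCH
  pos 3: 'c' -> no (excluded)
  pos 4: 'b' -> no (excluded)
  pos 5: 'e' -> MATCH
  pos 6: 'd' -> MATCH
  pos 7: 'e' -> MATCH
  pos 8: 'e' -> MATCH
Total matches: 5

5


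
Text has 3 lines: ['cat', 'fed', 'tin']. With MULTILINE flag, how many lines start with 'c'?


With MULTILINE flag, ^ matches the start of each line.
Lines: ['cat', 'fed', 'tin']
Checking which lines start with 'c':
  Line 1: 'cat' -> MATCH
  Line 2: 'fed' -> no
  Line 3: 'tin' -> no
Matching lines: ['cat']
Count: 1

1


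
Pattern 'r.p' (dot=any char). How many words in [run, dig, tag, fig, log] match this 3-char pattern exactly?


Pattern 'r.p' means: starts with 'r', any single char, ends with 'p'.
Checking each word (must be exactly 3 chars):
  'run' (len=3): no
  'dig' (len=3): no
  'tag' (len=3): no
  'fig' (len=3): no
  'log' (len=3): no
Matching words: []
Total: 0

0


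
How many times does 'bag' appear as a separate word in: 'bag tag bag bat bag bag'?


Scanning each word for exact match 'bag':
  Word 1: 'bag' -> MATCH
  Word 2: 'tag' -> no
  Word 3: 'bag' -> MATCH
  Word 4: 'bat' -> no
  Word 5: 'bag' -> MATCH
  Word 6: 'bag' -> MATCH
Total matches: 4

4


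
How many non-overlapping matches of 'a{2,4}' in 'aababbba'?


Pattern 'a{2,4}' matches between 2 and 4 consecutive a's (greedy).
String: 'aababbba'
Finding runs of a's and applying greedy matching:
  Run at pos 0: 'aa' (length 2)
  Run at pos 3: 'a' (length 1)
  Run at pos 7: 'a' (length 1)
Matches: ['aa']
Count: 1

1


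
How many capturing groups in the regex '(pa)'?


To count capturing groups, count each '(' that starts a group.
Pattern: '(pa)'
Walking through the pattern:
  Position 0: '(' -> group #1
Total capturing groups: 1

1


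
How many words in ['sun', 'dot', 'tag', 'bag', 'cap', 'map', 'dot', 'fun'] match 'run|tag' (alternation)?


Alternation 'run|tag' matches either 'run' or 'tag'.
Checking each word:
  'sun' -> no
  'dot' -> no
  'tag' -> MATCH
  'bag' -> no
  'cap' -> no
  'map' -> no
  'dot' -> no
  'fun' -> no
Matches: ['tag']
Count: 1

1


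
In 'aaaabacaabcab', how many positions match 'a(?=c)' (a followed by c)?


Lookahead 'a(?=c)' matches 'a' only when followed by 'c'.
String: 'aaaabacaabcab'
Checking each position where char is 'a':
  pos 0: 'a' -> no (next='a')
  pos 1: 'a' -> no (next='a')
  pos 2: 'a' -> no (next='a')
  pos 3: 'a' -> no (next='b')
  pos 5: 'a' -> MATCH (next='c')
  pos 7: 'a' -> no (next='a')
  pos 8: 'a' -> no (next='b')
  pos 11: 'a' -> no (next='b')
Matching positions: [5]
Count: 1

1


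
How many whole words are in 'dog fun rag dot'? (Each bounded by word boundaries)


Word boundaries (\b) mark the start/end of each word.
Text: 'dog fun rag dot'
Splitting by whitespace:
  Word 1: 'dog'
  Word 2: 'fun'
  Word 3: 'rag'
  Word 4: 'dot'
Total whole words: 4

4


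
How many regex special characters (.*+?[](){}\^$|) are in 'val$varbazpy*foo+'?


Regex special characters are: . * + ? [ ] ( ) { } \ ^ $ |
Scanning 'val$varbazpy*foo+':
  pos 3: '$' -> SPECIAL
  pos 12: '*' -> SPECIAL
  pos 16: '+' -> SPECIAL
Special chars found: ['$', '*', '+']
Total: 3

3


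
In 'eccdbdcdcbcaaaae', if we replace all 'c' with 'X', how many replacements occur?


re.sub('c', 'X', text) replaces every occurrence of 'c' with 'X'.
Text: 'eccdbdcdcbcaaaae'
Scanning for 'c':
  pos 1: 'c' -> replacement #1
  pos 2: 'c' -> replacement #2
  pos 6: 'c' -> replacement #3
  pos 8: 'c' -> replacement #4
  pos 10: 'c' -> replacement #5
Total replacements: 5

5


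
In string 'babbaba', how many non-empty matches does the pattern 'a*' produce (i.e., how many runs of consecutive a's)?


Pattern 'a*' matches zero or more a's. We want non-empty runs of consecutive a's.
String: 'babbaba'
Walking through the string to find runs of a's:
  Run 1: positions 1-1 -> 'a'
  Run 2: positions 4-4 -> 'a'
  Run 3: positions 6-6 -> 'a'
Non-empty runs found: ['a', 'a', 'a']
Count: 3

3


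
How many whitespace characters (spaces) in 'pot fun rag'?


\s matches whitespace characters (spaces, tabs, etc.).
Text: 'pot fun rag'
This text has 3 words separated by spaces.
Number of spaces = number of words - 1 = 3 - 1 = 2

2


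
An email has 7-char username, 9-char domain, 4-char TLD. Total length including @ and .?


An email address has format: username@domain.tld
Username length: 7
'@' character: 1
Domain length: 9
'.' character: 1
TLD length: 4
Total = 7 + 1 + 9 + 1 + 4 = 22

22


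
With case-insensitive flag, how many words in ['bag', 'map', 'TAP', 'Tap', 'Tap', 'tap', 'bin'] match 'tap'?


Case-insensitive matching: compare each word's lowercase form to 'tap'.
  'bag' -> lower='bag' -> no
  'map' -> lower='map' -> no
  'TAP' -> lower='tap' -> MATCH
  'Tap' -> lower='tap' -> MATCH
  'Tap' -> lower='tap' -> MATCH
  'tap' -> lower='tap' -> MATCH
  'bin' -> lower='bin' -> no
Matches: ['TAP', 'Tap', 'Tap', 'tap']
Count: 4

4


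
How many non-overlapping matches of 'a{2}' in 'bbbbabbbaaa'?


Pattern 'a{2}' matches exactly 2 consecutive a's (greedy, non-overlapping).
String: 'bbbbabbbaaa'
Scanning for runs of a's:
  Run at pos 4: 'a' (length 1) -> 0 match(es)
  Run at pos 8: 'aaa' (length 3) -> 1 match(es)
Matches found: ['aa']
Total: 1

1


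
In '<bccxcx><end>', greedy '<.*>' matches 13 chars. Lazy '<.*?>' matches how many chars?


Greedy '<.*>' tries to match as MUCH as possible.
Lazy '<.*?>' tries to match as LITTLE as possible.

String: '<bccxcx><end>'
Greedy '<.*>' starts at first '<' and extends to the LAST '>': '<bccxcx><end>' (13 chars)
Lazy '<.*?>' starts at first '<' and stops at the FIRST '>': '<bccxcx>' (8 chars)

8


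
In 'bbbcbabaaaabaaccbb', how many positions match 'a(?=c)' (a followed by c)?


Lookahead 'a(?=c)' matches 'a' only when followed by 'c'.
String: 'bbbcbabaaaabaaccbb'
Checking each position where char is 'a':
  pos 5: 'a' -> no (next='b')
  pos 7: 'a' -> no (next='a')
  pos 8: 'a' -> no (next='a')
  pos 9: 'a' -> no (next='a')
  pos 10: 'a' -> no (next='b')
  pos 12: 'a' -> no (next='a')
  pos 13: 'a' -> MATCH (next='c')
Matching positions: [13]
Count: 1

1


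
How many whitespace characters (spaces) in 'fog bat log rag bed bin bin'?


\s matches whitespace characters (spaces, tabs, etc.).
Text: 'fog bat log rag bed bin bin'
This text has 7 words separated by spaces.
Number of spaces = number of words - 1 = 7 - 1 = 6

6


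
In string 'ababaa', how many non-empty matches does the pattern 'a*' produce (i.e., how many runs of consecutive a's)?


Pattern 'a*' matches zero or more a's. We want non-empty runs of consecutive a's.
String: 'ababaa'
Walking through the string to find runs of a's:
  Run 1: positions 0-0 -> 'a'
  Run 2: positions 2-2 -> 'a'
  Run 3: positions 4-5 -> 'aa'
Non-empty runs found: ['a', 'a', 'aa']
Count: 3

3


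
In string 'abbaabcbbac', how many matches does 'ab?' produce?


Pattern 'ab?' matches 'a' optionally followed by 'b'.
String: 'abbaabcbbac'
Scanning left to right for 'a' then checking next char:
  Match 1: 'ab' (a followed by b)
  Match 2: 'a' (a not followed by b)
  Match 3: 'ab' (a followed by b)
  Match 4: 'a' (a not followed by b)
Total matches: 4

4


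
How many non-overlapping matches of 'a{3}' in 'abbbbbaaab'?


Pattern 'a{3}' matches exactly 3 consecutive a's (greedy, non-overlapping).
String: 'abbbbbaaab'
Scanning for runs of a's:
  Run at pos 0: 'a' (length 1) -> 0 match(es)
  Run at pos 6: 'aaa' (length 3) -> 1 match(es)
Matches found: ['aaa']
Total: 1

1


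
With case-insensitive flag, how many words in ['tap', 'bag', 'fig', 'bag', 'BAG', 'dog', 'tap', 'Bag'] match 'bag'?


Case-insensitive matching: compare each word's lowercase form to 'bag'.
  'tap' -> lower='tap' -> no
  'bag' -> lower='bag' -> MATCH
  'fig' -> lower='fig' -> no
  'bag' -> lower='bag' -> MATCH
  'BAG' -> lower='bag' -> MATCH
  'dog' -> lower='dog' -> no
  'tap' -> lower='tap' -> no
  'Bag' -> lower='bag' -> MATCH
Matches: ['bag', 'bag', 'BAG', 'Bag']
Count: 4

4


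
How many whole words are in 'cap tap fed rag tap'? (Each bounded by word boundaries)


Word boundaries (\b) mark the start/end of each word.
Text: 'cap tap fed rag tap'
Splitting by whitespace:
  Word 1: 'cap'
  Word 2: 'tap'
  Word 3: 'fed'
  Word 4: 'rag'
  Word 5: 'tap'
Total whole words: 5

5


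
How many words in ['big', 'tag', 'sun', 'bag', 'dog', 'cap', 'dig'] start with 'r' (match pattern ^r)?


Pattern ^r anchors to start of word. Check which words begin with 'r':
  'big' -> no
  'tag' -> no
  'sun' -> no
  'bag' -> no
  'dog' -> no
  'cap' -> no
  'dig' -> no
Matching words: []
Count: 0

0


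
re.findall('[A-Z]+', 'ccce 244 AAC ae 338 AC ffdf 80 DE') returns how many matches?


Pattern '[A-Z]+' finds one or more uppercase letters.
Text: 'ccce 244 AAC ae 338 AC ffdf 80 DE'
Scanning for matches:
  Match 1: 'AAC'
  Match 2: 'AC'
  Match 3: 'DE'
Total matches: 3

3


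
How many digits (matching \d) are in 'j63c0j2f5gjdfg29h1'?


\d matches any digit 0-9.
Scanning 'j63c0j2f5gjdfg29h1':
  pos 1: '6' -> DIGIT
  pos 2: '3' -> DIGIT
  pos 4: '0' -> DIGIT
  pos 6: '2' -> DIGIT
  pos 8: '5' -> DIGIT
  pos 14: '2' -> DIGIT
  pos 15: '9' -> DIGIT
  pos 17: '1' -> DIGIT
Digits found: ['6', '3', '0', '2', '5', '2', '9', '1']
Total: 8

8


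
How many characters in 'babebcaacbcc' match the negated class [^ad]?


Negated class [^ad] matches any char NOT in {a, d}
Scanning 'babebcaacbcc':
  pos 0: 'b' -> MATCH
  pos 1: 'a' -> no (excluded)
  pos 2: 'b' -> MATCH
  pos 3: 'e' -> MATCH
  pos 4: 'b' -> MATCH
  pos 5: 'c' -> MATCH
  pos 6: 'a' -> no (excluded)
  pos 7: 'a' -> no (excluded)
  pos 8: 'c' -> MATCH
  pos 9: 'b' -> MATCH
  pos 10: 'c' -> MATCH
  pos 11: 'c' -> MATCH
Total matches: 9

9


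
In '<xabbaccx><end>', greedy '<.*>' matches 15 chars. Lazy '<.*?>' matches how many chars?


Greedy '<.*>' tries to match as MUCH as possible.
Lazy '<.*?>' tries to match as LITTLE as possible.

String: '<xabbaccx><end>'
Greedy '<.*>' starts at first '<' and extends to the LAST '>': '<xabbaccx><end>' (15 chars)
Lazy '<.*?>' starts at first '<' and stops at the FIRST '>': '<xabbaccx>' (10 chars)

10


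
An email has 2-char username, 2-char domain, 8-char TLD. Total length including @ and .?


An email address has format: username@domain.tld
Username length: 2
'@' character: 1
Domain length: 2
'.' character: 1
TLD length: 8
Total = 2 + 1 + 2 + 1 + 8 = 14

14


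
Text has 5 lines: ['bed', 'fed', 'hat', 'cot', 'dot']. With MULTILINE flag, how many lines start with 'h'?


With MULTILINE flag, ^ matches the start of each line.
Lines: ['bed', 'fed', 'hat', 'cot', 'dot']
Checking which lines start with 'h':
  Line 1: 'bed' -> no
  Line 2: 'fed' -> no
  Line 3: 'hat' -> MATCH
  Line 4: 'cot' -> no
  Line 5: 'dot' -> no
Matching lines: ['hat']
Count: 1

1


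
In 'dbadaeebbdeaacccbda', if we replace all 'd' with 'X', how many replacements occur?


re.sub('d', 'X', text) replaces every occurrence of 'd' with 'X'.
Text: 'dbadaeebbdeaacccbda'
Scanning for 'd':
  pos 0: 'd' -> replacement #1
  pos 3: 'd' -> replacement #2
  pos 9: 'd' -> replacement #3
  pos 17: 'd' -> replacement #4
Total replacements: 4

4


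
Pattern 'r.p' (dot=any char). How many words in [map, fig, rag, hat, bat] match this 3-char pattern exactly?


Pattern 'r.p' means: starts with 'r', any single char, ends with 'p'.
Checking each word (must be exactly 3 chars):
  'map' (len=3): no
  'fig' (len=3): no
  'rag' (len=3): no
  'hat' (len=3): no
  'bat' (len=3): no
Matching words: []
Total: 0

0


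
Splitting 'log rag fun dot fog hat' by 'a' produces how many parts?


Splitting by 'a' breaks the string at each occurrence of the separator.
Text: 'log rag fun dot fog hat'
Parts after split:
  Part 1: 'log r'
  Part 2: 'g fun dot fog h'
  Part 3: 't'
Total parts: 3

3


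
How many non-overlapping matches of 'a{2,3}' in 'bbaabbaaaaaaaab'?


Pattern 'a{2,3}' matches between 2 and 3 consecutive a's (greedy).
String: 'bbaabbaaaaaaaab'
Finding runs of a's and applying greedy matching:
  Run at pos 2: 'aa' (length 2)
  Run at pos 6: 'aaaaaaaa' (length 8)
Matches: ['aa', 'aaa', 'aaa', 'aa']
Count: 4

4


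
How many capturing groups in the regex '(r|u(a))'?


To count capturing groups, count each '(' that starts a group.
Pattern: '(r|u(a))'
Walking through the pattern:
  Position 0: '(' -> group #1
  Position 4: '(' -> group #2
Total capturing groups: 2

2


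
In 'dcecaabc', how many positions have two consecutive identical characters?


Looking for consecutive identical characters in 'dcecaabc':
  pos 0-1: 'd' vs 'c' -> different
  pos 1-2: 'c' vs 'e' -> different
  pos 2-3: 'e' vs 'c' -> different
  pos 3-4: 'c' vs 'a' -> different
  pos 4-5: 'a' vs 'a' -> MATCH ('aa')
  pos 5-6: 'a' vs 'b' -> different
  pos 6-7: 'b' vs 'c' -> different
Consecutive identical pairs: ['aa']
Count: 1

1


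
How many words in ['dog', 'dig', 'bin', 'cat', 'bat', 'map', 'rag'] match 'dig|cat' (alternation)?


Alternation 'dig|cat' matches either 'dig' or 'cat'.
Checking each word:
  'dog' -> no
  'dig' -> MATCH
  'bin' -> no
  'cat' -> MATCH
  'bat' -> no
  'map' -> no
  'rag' -> no
Matches: ['dig', 'cat']
Count: 2

2


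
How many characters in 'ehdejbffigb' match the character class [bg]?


Character class [bg] matches any of: {b, g}
Scanning string 'ehdejbffigb' character by character:
  pos 0: 'e' -> no
  pos 1: 'h' -> no
  pos 2: 'd' -> no
  pos 3: 'e' -> no
  pos 4: 'j' -> no
  pos 5: 'b' -> MATCH
  pos 6: 'f' -> no
  pos 7: 'f' -> no
  pos 8: 'i' -> no
  pos 9: 'g' -> MATCH
  pos 10: 'b' -> MATCH
Total matches: 3

3


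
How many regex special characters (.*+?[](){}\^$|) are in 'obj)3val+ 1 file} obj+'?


Regex special characters are: . * + ? [ ] ( ) { } \ ^ $ |
Scanning 'obj)3val+ 1 file} obj+':
  pos 3: ')' -> SPECIAL
  pos 8: '+' -> SPECIAL
  pos 16: '}' -> SPECIAL
  pos 21: '+' -> SPECIAL
Special chars found: [')', '+', '}', '+']
Total: 4

4
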